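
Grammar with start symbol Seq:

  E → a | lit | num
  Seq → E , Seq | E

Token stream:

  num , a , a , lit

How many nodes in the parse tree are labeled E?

[Seq [E num] , [Seq [E a] , [Seq [E a] , [Seq [E lit]]]]]

4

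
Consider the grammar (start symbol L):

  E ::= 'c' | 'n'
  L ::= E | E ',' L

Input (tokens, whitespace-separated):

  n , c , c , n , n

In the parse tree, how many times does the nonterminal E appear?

[L [E n] , [L [E c] , [L [E c] , [L [E n] , [L [E n]]]]]]

5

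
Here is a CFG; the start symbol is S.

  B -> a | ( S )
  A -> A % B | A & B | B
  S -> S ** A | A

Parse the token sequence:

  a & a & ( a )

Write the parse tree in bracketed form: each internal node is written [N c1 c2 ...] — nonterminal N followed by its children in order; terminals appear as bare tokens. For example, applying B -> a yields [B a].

S
A
A & B
A & B & B
B & B & B
a & B & B
a & a & B
a & a & ( S )
a & a & ( A )
a & a & ( B )
a & a & ( a )

[S [A [A [A [B a]] & [B a]] & [B ( [S [A [B a]]] )]]]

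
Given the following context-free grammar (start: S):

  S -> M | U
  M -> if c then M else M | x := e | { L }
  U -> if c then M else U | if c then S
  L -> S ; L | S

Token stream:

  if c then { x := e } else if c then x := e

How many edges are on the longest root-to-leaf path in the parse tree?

[S [U if c then [M { [L [S [M x := e]]] }] else [U if c then [S [M x := e]]]]]

6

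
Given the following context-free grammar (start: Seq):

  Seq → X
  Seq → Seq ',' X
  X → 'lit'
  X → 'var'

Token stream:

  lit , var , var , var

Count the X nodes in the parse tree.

[Seq [Seq [Seq [Seq [X lit]] , [X var]] , [X var]] , [X var]]

4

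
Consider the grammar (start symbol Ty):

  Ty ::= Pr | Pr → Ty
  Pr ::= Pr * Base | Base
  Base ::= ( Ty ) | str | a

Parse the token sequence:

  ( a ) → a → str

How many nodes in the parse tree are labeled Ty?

[Ty [Pr [Base ( [Ty [Pr [Base a]]] )]] → [Ty [Pr [Base a]] → [Ty [Pr [Base str]]]]]

4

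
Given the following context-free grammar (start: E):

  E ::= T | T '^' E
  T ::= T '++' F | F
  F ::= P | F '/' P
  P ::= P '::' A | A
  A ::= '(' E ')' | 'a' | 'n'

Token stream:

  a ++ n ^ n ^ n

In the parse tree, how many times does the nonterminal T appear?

[E [T [T [F [P [A a]]]] ++ [F [P [A n]]]] ^ [E [T [F [P [A n]]]] ^ [E [T [F [P [A n]]]]]]]

4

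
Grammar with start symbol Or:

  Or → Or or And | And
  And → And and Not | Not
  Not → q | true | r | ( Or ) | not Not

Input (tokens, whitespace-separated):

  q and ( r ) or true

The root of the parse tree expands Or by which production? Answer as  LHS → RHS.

Or → Or or And

[Or [Or [And [And [Not q]] and [Not ( [Or [And [Not r]]] )]]] or [And [Not true]]]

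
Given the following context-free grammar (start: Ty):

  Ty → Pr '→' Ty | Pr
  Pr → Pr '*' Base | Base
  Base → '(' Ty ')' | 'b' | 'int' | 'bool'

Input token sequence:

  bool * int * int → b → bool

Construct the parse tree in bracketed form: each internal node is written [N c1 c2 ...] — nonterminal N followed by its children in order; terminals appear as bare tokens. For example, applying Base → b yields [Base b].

[Ty [Pr [Pr [Pr [Base bool]] * [Base int]] * [Base int]] → [Ty [Pr [Base b]] → [Ty [Pr [Base bool]]]]]

Ty
Pr → Ty
Pr * Base → Ty
Pr * Base * Base → Ty
Base * Base * Base → Ty
bool * Base * Base → Ty
bool * int * Base → Ty
bool * int * int → Ty
bool * int * int → Pr → Ty
bool * int * int → Base → Ty
bool * int * int → b → Ty
bool * int * int → b → Pr
bool * int * int → b → Base
bool * int * int → b → bool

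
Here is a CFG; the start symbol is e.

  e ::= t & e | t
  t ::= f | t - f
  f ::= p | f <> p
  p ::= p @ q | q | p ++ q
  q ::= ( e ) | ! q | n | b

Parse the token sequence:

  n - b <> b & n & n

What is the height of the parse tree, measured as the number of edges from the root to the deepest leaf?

7

[e [t [t [f [p [q n]]]] - [f [f [p [q b]]] <> [p [q b]]]] & [e [t [f [p [q n]]]] & [e [t [f [p [q n]]]]]]]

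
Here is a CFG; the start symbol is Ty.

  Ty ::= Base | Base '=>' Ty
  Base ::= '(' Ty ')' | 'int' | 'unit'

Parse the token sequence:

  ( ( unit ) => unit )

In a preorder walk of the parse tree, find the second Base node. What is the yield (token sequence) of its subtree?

( unit )

[Ty [Base ( [Ty [Base ( [Ty [Base unit]] )] => [Ty [Base unit]]] )]]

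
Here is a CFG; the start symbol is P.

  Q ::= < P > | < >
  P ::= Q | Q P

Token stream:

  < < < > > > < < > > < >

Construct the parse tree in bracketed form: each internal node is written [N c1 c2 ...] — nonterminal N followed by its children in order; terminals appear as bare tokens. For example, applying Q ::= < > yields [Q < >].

P
Q P
< P > P
< Q > P
< < P > > P
< < Q > > P
< < < > > > P
< < < > > > Q P
< < < > > > < P > P
< < < > > > < Q > P
< < < > > > < < > > P
< < < > > > < < > > Q
< < < > > > < < > > < >

[P [Q < [P [Q < [P [Q < >]] >]] >] [P [Q < [P [Q < >]] >] [P [Q < >]]]]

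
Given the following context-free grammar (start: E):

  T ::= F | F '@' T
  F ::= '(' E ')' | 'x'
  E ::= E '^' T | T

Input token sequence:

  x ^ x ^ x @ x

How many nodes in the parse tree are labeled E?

3

[E [E [E [T [F x]]] ^ [T [F x]]] ^ [T [F x] @ [T [F x]]]]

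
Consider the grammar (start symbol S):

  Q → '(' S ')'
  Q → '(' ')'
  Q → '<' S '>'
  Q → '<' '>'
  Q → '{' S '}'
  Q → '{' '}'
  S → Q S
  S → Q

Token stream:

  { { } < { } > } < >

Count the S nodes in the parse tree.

5

[S [Q { [S [Q { }] [S [Q < [S [Q { }]] >]]] }] [S [Q < >]]]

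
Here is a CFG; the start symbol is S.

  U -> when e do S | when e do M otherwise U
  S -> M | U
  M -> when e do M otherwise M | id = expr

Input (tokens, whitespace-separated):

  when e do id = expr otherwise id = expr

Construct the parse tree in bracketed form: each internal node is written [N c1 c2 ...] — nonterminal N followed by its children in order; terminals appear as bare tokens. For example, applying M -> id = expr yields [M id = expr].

S
M
when e do M otherwise M
when e do id = expr otherwise M
when e do id = expr otherwise id = expr

[S [M when e do [M id = expr] otherwise [M id = expr]]]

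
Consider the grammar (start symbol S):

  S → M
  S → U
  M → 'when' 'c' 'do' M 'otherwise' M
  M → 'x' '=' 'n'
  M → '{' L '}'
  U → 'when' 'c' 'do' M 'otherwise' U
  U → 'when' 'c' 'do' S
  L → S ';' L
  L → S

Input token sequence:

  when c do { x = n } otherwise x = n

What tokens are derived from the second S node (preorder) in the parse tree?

x = n

[S [M when c do [M { [L [S [M x = n]]] }] otherwise [M x = n]]]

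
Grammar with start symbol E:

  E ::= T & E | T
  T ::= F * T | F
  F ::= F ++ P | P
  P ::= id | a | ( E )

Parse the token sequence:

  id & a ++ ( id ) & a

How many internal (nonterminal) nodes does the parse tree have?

[E [T [F [P id]]] & [E [T [F [F [P a]] ++ [P ( [E [T [F [P id]]]] )]]] & [E [T [F [P a]]]]]]

18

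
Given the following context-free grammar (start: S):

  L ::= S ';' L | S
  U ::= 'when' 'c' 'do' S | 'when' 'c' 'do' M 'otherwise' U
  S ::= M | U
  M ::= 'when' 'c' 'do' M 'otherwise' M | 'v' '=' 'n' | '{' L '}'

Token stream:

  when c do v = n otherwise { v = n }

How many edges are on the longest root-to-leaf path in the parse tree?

[S [M when c do [M v = n] otherwise [M { [L [S [M v = n]]] }]]]

6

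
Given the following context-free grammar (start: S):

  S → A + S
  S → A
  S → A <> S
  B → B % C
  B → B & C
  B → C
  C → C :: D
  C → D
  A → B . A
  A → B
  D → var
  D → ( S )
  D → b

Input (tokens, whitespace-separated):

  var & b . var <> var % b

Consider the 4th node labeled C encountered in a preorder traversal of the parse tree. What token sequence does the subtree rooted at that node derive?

var

[S [A [B [B [C [D var]]] & [C [D b]]] . [A [B [C [D var]]]]] <> [S [A [B [B [C [D var]]] % [C [D b]]]]]]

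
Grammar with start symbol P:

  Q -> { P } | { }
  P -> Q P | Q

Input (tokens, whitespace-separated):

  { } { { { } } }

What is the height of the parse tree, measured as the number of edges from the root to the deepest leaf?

[P [Q { }] [P [Q { [P [Q { [P [Q { }]] }]] }]]]

7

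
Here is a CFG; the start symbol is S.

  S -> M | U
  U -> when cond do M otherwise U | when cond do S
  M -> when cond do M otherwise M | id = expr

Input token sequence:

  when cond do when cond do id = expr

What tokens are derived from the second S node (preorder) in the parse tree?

[S [U when cond do [S [U when cond do [S [M id = expr]]]]]]

when cond do id = expr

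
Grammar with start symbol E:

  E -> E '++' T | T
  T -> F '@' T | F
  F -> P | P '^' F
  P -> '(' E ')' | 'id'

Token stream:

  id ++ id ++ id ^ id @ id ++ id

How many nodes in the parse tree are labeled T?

5

[E [E [E [E [T [F [P id]]]] ++ [T [F [P id]]]] ++ [T [F [P id] ^ [F [P id]]] @ [T [F [P id]]]]] ++ [T [F [P id]]]]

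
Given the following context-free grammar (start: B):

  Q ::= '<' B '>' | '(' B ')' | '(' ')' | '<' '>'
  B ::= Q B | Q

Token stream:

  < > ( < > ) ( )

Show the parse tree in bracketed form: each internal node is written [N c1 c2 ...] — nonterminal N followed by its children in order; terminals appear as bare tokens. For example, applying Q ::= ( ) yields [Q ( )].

B
Q B
< > B
< > Q B
< > ( B ) B
< > ( Q ) B
< > ( < > ) B
< > ( < > ) Q
< > ( < > ) ( )

[B [Q < >] [B [Q ( [B [Q < >]] )] [B [Q ( )]]]]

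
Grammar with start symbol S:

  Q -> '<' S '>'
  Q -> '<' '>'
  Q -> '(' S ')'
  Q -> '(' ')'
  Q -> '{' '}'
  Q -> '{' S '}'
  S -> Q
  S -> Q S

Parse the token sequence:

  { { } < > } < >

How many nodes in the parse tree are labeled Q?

[S [Q { [S [Q { }] [S [Q < >]]] }] [S [Q < >]]]

4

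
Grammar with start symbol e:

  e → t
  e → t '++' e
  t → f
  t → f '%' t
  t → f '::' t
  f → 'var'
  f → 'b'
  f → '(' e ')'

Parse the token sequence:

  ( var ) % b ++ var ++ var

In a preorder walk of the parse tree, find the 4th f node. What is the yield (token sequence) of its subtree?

[e [t [f ( [e [t [f var]]] )] % [t [f b]]] ++ [e [t [f var]] ++ [e [t [f var]]]]]

var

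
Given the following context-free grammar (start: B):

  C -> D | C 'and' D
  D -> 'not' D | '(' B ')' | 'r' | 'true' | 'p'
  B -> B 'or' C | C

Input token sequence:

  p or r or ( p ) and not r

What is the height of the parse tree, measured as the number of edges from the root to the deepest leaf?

7

[B [B [B [C [D p]]] or [C [D r]]] or [C [C [D ( [B [C [D p]]] )]] and [D not [D r]]]]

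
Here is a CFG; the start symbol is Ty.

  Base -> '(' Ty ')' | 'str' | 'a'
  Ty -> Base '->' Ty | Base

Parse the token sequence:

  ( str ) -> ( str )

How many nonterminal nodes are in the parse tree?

8

[Ty [Base ( [Ty [Base str]] )] -> [Ty [Base ( [Ty [Base str]] )]]]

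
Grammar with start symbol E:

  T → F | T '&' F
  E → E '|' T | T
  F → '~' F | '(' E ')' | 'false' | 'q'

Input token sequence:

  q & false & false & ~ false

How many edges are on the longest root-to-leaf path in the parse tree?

[E [T [T [T [T [F q]] & [F false]] & [F false]] & [F ~ [F false]]]]

6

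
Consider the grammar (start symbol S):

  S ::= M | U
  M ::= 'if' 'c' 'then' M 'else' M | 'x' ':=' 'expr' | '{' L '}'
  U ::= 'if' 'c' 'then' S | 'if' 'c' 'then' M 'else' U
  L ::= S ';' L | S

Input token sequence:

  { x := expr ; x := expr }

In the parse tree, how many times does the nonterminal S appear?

[S [M { [L [S [M x := expr]] ; [L [S [M x := expr]]]] }]]

3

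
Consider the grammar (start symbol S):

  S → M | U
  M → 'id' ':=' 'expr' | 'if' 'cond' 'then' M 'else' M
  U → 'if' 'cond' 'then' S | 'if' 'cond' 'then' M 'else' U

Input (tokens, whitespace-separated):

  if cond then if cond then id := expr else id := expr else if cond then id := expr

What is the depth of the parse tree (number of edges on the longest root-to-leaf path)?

[S [U if cond then [M if cond then [M id := expr] else [M id := expr]] else [U if cond then [S [M id := expr]]]]]

5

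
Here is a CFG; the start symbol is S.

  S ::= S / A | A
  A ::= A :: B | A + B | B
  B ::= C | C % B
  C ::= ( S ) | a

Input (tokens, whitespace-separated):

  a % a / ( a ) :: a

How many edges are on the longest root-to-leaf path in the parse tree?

9

[S [S [A [B [C a] % [B [C a]]]]] / [A [A [B [C ( [S [A [B [C a]]]] )]]] :: [B [C a]]]]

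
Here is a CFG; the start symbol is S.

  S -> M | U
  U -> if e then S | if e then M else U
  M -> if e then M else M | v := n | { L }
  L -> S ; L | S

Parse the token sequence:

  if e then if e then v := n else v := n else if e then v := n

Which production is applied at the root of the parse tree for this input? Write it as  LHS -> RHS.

[S [U if e then [M if e then [M v := n] else [M v := n]] else [U if e then [S [M v := n]]]]]

S -> U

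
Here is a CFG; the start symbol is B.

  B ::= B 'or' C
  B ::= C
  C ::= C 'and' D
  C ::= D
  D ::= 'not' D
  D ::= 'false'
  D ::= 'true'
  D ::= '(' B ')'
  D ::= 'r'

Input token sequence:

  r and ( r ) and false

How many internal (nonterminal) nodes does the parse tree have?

10

[B [C [C [C [D r]] and [D ( [B [C [D r]]] )]] and [D false]]]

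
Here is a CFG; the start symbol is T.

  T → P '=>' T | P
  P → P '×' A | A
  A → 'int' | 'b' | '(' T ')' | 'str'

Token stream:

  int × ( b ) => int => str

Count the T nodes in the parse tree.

4

[T [P [P [A int]] × [A ( [T [P [A b]]] )]] => [T [P [A int]] => [T [P [A str]]]]]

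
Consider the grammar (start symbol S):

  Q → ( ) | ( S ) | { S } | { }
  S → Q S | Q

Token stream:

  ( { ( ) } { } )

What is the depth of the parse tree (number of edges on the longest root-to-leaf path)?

[S [Q ( [S [Q { [S [Q ( )]] }] [S [Q { }]]] )]]

6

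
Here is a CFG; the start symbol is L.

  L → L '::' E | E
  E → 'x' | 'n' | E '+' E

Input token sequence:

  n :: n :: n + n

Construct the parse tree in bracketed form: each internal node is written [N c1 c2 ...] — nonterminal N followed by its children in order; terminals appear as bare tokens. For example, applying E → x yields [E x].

L
L :: E
L :: E :: E
E :: E :: E
n :: E :: E
n :: n :: E
n :: n :: E + E
n :: n :: n + E
n :: n :: n + n

[L [L [L [E n]] :: [E n]] :: [E [E n] + [E n]]]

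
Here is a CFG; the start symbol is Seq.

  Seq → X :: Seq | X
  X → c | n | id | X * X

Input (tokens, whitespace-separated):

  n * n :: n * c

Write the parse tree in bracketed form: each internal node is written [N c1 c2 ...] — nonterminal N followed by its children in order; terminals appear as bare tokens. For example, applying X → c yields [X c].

Seq
X :: Seq
X * X :: Seq
n * X :: Seq
n * n :: Seq
n * n :: X
n * n :: X * X
n * n :: n * X
n * n :: n * c

[Seq [X [X n] * [X n]] :: [Seq [X [X n] * [X c]]]]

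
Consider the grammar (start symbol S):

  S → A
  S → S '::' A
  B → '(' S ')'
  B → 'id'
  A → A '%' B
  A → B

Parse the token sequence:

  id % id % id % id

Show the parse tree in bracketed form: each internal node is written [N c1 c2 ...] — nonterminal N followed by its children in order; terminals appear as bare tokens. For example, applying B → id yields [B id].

S
A
A % B
A % B % B
A % B % B % B
B % B % B % B
id % B % B % B
id % id % B % B
id % id % id % B
id % id % id % id

[S [A [A [A [A [B id]] % [B id]] % [B id]] % [B id]]]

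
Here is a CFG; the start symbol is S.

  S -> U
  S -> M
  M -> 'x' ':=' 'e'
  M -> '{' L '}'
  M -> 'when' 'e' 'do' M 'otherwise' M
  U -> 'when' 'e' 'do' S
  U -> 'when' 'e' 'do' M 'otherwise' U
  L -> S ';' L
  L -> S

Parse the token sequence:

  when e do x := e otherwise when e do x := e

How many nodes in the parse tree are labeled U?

[S [U when e do [M x := e] otherwise [U when e do [S [M x := e]]]]]

2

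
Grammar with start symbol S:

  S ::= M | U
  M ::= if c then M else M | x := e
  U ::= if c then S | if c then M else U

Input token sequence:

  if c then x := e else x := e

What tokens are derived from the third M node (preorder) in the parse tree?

x := e

[S [M if c then [M x := e] else [M x := e]]]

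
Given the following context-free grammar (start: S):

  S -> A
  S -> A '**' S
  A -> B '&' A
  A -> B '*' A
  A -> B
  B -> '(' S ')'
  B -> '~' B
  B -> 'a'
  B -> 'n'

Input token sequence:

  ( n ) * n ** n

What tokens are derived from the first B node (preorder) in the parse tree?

( n )

[S [A [B ( [S [A [B n]]] )] * [A [B n]]] ** [S [A [B n]]]]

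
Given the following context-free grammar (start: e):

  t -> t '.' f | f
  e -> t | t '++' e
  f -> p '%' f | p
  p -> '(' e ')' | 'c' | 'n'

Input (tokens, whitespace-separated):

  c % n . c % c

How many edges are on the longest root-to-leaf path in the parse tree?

[e [t [t [f [p c] % [f [p n]]]] . [f [p c] % [f [p c]]]]]

6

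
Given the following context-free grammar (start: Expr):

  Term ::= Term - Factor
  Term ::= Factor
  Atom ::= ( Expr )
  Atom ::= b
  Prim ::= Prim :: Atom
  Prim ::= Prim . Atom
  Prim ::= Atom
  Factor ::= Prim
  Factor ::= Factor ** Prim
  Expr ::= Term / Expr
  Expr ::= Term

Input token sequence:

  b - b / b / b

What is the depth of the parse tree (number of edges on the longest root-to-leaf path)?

[Expr [Term [Term [Factor [Prim [Atom b]]]] - [Factor [Prim [Atom b]]]] / [Expr [Term [Factor [Prim [Atom b]]]] / [Expr [Term [Factor [Prim [Atom b]]]]]]]

7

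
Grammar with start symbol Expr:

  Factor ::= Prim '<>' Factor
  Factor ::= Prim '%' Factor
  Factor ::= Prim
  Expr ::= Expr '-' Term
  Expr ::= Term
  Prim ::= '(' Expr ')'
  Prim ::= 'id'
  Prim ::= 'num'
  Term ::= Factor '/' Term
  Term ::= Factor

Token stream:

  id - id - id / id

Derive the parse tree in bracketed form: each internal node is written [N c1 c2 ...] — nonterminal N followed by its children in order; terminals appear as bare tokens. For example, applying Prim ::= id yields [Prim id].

Expr
Expr - Term
Expr - Term - Term
Term - Term - Term
Factor - Term - Term
Prim - Term - Term
id - Term - Term
id - Factor - Term
id - Prim - Term
id - id - Term
id - id - Factor / Term
id - id - Prim / Term
id - id - id / Term
id - id - id / Factor
id - id - id / Prim
id - id - id / id

[Expr [Expr [Expr [Term [Factor [Prim id]]]] - [Term [Factor [Prim id]]]] - [Term [Factor [Prim id]] / [Term [Factor [Prim id]]]]]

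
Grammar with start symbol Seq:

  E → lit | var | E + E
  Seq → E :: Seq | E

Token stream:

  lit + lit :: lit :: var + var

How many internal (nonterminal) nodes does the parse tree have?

[Seq [E [E lit] + [E lit]] :: [Seq [E lit] :: [Seq [E [E var] + [E var]]]]]

10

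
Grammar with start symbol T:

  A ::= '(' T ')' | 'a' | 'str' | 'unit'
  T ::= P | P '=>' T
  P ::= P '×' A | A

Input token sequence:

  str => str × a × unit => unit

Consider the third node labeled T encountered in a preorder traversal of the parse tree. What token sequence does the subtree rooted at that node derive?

unit

[T [P [A str]] => [T [P [P [P [A str]] × [A a]] × [A unit]] => [T [P [A unit]]]]]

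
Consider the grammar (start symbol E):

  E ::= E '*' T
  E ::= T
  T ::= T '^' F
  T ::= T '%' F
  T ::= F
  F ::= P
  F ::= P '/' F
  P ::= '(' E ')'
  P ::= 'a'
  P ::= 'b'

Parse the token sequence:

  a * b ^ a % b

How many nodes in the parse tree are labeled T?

[E [E [T [F [P a]]]] * [T [T [T [F [P b]]] ^ [F [P a]]] % [F [P b]]]]

4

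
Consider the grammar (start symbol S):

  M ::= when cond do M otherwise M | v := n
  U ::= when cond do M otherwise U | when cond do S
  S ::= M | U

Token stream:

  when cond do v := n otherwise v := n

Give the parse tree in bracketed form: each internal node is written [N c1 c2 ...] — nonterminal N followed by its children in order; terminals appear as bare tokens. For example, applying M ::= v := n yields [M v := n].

[S [M when cond do [M v := n] otherwise [M v := n]]]

S
M
when cond do M otherwise M
when cond do v := n otherwise M
when cond do v := n otherwise v := n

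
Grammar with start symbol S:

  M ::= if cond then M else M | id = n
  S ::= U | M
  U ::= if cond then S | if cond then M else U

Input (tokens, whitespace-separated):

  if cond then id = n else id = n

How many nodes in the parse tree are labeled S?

[S [M if cond then [M id = n] else [M id = n]]]

1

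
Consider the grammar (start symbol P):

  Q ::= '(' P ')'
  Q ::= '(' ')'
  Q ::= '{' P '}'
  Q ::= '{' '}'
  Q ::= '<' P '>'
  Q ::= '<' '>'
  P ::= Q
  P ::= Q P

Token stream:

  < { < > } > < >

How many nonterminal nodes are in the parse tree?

8

[P [Q < [P [Q { [P [Q < >]] }]] >] [P [Q < >]]]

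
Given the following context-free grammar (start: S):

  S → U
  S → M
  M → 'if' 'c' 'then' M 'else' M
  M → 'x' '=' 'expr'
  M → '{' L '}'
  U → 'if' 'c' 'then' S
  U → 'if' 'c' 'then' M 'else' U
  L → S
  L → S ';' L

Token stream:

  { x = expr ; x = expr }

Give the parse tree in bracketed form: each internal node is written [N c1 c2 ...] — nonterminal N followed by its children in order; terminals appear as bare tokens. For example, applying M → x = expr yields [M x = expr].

S
M
{ L }
{ S ; L }
{ M ; L }
{ x = expr ; L }
{ x = expr ; S }
{ x = expr ; M }
{ x = expr ; x = expr }

[S [M { [L [S [M x = expr]] ; [L [S [M x = expr]]]] }]]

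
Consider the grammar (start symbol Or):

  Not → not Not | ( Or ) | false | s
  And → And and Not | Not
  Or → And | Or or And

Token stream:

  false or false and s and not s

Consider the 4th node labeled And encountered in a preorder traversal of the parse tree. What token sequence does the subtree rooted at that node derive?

false

[Or [Or [And [Not false]]] or [And [And [And [Not false]] and [Not s]] and [Not not [Not s]]]]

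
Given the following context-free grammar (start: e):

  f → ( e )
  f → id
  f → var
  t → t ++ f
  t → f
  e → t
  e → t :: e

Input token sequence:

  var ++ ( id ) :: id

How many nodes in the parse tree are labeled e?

[e [t [t [f var]] ++ [f ( [e [t [f id]]] )]] :: [e [t [f id]]]]

3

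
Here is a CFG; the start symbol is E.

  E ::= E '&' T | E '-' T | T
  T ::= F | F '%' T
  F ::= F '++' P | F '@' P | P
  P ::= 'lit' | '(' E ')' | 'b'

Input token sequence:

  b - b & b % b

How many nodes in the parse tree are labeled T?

[E [E [E [T [F [P b]]]] - [T [F [P b]]]] & [T [F [P b]] % [T [F [P b]]]]]

4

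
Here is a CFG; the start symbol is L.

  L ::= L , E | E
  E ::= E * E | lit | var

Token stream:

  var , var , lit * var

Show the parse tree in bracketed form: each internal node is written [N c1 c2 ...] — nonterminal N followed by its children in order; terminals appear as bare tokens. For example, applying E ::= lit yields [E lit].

[L [L [L [E var]] , [E var]] , [E [E lit] * [E var]]]

L
L , E
L , E , E
E , E , E
var , E , E
var , var , E
var , var , E * E
var , var , lit * E
var , var , lit * var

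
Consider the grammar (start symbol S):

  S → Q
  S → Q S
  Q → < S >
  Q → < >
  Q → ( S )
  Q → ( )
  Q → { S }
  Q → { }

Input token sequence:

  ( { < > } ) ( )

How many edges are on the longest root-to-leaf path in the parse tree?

[S [Q ( [S [Q { [S [Q < >]] }]] )] [S [Q ( )]]]

6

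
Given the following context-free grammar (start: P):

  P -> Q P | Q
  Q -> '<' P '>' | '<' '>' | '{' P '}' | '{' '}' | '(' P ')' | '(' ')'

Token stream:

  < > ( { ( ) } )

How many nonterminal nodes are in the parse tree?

8

[P [Q < >] [P [Q ( [P [Q { [P [Q ( )]] }]] )]]]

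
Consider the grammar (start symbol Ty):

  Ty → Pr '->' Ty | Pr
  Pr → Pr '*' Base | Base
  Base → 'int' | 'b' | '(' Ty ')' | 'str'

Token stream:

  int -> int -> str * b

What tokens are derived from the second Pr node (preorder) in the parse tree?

[Ty [Pr [Base int]] -> [Ty [Pr [Base int]] -> [Ty [Pr [Pr [Base str]] * [Base b]]]]]

int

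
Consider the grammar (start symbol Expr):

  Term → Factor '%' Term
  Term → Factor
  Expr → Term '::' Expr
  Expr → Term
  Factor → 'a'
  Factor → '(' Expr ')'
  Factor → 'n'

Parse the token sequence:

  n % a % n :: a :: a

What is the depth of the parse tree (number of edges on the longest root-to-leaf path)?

[Expr [Term [Factor n] % [Term [Factor a] % [Term [Factor n]]]] :: [Expr [Term [Factor a]] :: [Expr [Term [Factor a]]]]]

5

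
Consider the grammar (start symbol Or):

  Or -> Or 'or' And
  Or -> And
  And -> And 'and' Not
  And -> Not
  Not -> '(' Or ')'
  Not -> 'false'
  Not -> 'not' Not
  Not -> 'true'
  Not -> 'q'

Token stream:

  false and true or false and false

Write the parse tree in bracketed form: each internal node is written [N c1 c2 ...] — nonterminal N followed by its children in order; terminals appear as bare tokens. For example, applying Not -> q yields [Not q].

[Or [Or [And [And [Not false]] and [Not true]]] or [And [And [Not false]] and [Not false]]]

Or
Or or And
And or And
And and Not or And
Not and Not or And
false and Not or And
false and true or And
false and true or And and Not
false and true or Not and Not
false and true or false and Not
false and true or false and false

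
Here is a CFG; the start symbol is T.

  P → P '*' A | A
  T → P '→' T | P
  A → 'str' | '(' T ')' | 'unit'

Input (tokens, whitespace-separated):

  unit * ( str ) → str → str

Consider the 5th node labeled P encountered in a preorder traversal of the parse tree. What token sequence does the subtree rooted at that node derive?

[T [P [P [A unit]] * [A ( [T [P [A str]]] )]] → [T [P [A str]] → [T [P [A str]]]]]

str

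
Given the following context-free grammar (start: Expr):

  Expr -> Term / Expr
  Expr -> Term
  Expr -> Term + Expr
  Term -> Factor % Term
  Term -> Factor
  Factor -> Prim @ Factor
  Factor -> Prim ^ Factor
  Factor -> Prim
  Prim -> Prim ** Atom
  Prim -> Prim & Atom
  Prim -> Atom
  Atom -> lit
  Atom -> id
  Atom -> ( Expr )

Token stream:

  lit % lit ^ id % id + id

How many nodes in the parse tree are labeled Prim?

[Expr [Term [Factor [Prim [Atom lit]]] % [Term [Factor [Prim [Atom lit]] ^ [Factor [Prim [Atom id]]]] % [Term [Factor [Prim [Atom id]]]]]] + [Expr [Term [Factor [Prim [Atom id]]]]]]

5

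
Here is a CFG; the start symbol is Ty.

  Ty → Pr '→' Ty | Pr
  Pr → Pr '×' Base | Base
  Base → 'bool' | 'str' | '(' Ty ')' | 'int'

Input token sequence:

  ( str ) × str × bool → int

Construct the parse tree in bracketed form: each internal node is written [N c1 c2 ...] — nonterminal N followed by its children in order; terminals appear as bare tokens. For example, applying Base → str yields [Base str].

Ty
Pr → Ty
Pr × Base → Ty
Pr × Base × Base → Ty
Base × Base × Base → Ty
( Ty ) × Base × Base → Ty
( Pr ) × Base × Base → Ty
( Base ) × Base × Base → Ty
( str ) × Base × Base → Ty
( str ) × str × Base → Ty
( str ) × str × bool → Ty
( str ) × str × bool → Pr
( str ) × str × bool → Base
( str ) × str × bool → int

[Ty [Pr [Pr [Pr [Base ( [Ty [Pr [Base str]]] )]] × [Base str]] × [Base bool]] → [Ty [Pr [Base int]]]]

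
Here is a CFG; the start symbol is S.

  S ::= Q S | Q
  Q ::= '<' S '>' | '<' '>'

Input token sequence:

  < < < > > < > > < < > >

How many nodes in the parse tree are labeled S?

6

[S [Q < [S [Q < [S [Q < >]] >] [S [Q < >]]] >] [S [Q < [S [Q < >]] >]]]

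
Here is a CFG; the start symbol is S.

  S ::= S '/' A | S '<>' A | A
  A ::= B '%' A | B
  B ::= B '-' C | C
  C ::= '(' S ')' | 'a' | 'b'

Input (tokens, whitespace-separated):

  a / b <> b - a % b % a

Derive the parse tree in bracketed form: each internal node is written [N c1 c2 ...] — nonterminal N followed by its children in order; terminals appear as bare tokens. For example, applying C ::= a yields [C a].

[S [S [S [A [B [C a]]]] / [A [B [C b]]]] <> [A [B [B [C b]] - [C a]] % [A [B [C b]] % [A [B [C a]]]]]]

S
S <> A
S / A <> A
A / A <> A
B / A <> A
C / A <> A
a / A <> A
a / B <> A
a / C <> A
a / b <> A
a / b <> B % A
a / b <> B - C % A
a / b <> C - C % A
a / b <> b - C % A
a / b <> b - a % A
a / b <> b - a % B % A
a / b <> b - a % C % A
a / b <> b - a % b % A
a / b <> b - a % b % B
a / b <> b - a % b % C
a / b <> b - a % b % a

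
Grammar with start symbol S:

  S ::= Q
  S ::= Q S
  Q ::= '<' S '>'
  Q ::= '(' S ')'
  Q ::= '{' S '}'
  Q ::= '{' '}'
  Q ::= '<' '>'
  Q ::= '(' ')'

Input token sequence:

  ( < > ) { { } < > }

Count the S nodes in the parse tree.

[S [Q ( [S [Q < >]] )] [S [Q { [S [Q { }] [S [Q < >]]] }]]]

5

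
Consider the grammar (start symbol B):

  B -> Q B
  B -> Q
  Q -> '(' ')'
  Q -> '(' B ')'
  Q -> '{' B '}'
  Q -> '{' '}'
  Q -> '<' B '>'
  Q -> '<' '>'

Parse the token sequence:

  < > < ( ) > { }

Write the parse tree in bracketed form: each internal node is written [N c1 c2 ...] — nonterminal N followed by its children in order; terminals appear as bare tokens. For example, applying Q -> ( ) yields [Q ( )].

B
Q B
< > B
< > Q B
< > < B > B
< > < Q > B
< > < ( ) > B
< > < ( ) > Q
< > < ( ) > { }

[B [Q < >] [B [Q < [B [Q ( )]] >] [B [Q { }]]]]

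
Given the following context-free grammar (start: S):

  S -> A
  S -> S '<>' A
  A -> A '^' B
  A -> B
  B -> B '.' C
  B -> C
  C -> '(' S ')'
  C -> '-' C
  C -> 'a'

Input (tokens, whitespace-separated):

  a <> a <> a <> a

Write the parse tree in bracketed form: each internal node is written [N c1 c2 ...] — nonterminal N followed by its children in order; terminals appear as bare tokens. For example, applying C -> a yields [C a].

[S [S [S [S [A [B [C a]]]] <> [A [B [C a]]]] <> [A [B [C a]]]] <> [A [B [C a]]]]

S
S <> A
S <> A <> A
S <> A <> A <> A
A <> A <> A <> A
B <> A <> A <> A
C <> A <> A <> A
a <> A <> A <> A
a <> B <> A <> A
a <> C <> A <> A
a <> a <> A <> A
a <> a <> B <> A
a <> a <> C <> A
a <> a <> a <> A
a <> a <> a <> B
a <> a <> a <> C
a <> a <> a <> a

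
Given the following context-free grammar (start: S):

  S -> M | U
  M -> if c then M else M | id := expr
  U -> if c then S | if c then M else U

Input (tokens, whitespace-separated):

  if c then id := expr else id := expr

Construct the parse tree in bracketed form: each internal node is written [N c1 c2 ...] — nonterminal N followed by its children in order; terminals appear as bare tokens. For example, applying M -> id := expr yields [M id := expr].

[S [M if c then [M id := expr] else [M id := expr]]]

S
M
if c then M else M
if c then id := expr else M
if c then id := expr else id := expr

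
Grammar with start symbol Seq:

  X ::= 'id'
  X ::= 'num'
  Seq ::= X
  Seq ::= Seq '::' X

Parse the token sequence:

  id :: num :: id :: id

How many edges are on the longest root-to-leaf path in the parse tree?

[Seq [Seq [Seq [Seq [X id]] :: [X num]] :: [X id]] :: [X id]]

5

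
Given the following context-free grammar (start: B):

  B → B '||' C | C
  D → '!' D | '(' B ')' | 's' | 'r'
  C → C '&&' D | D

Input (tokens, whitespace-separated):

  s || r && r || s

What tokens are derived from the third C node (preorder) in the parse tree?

r

[B [B [B [C [D s]]] || [C [C [D r]] && [D r]]] || [C [D s]]]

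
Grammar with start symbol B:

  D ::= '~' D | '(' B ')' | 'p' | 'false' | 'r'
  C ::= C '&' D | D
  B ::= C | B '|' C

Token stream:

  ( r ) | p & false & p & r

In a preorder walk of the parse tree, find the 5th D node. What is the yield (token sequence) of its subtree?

[B [B [C [D ( [B [C [D r]]] )]]] | [C [C [C [C [D p]] & [D false]] & [D p]] & [D r]]]

p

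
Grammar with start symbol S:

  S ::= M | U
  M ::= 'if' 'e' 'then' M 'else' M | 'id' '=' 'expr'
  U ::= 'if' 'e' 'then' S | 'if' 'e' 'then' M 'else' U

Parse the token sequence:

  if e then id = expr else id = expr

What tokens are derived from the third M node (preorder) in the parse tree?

id = expr

[S [M if e then [M id = expr] else [M id = expr]]]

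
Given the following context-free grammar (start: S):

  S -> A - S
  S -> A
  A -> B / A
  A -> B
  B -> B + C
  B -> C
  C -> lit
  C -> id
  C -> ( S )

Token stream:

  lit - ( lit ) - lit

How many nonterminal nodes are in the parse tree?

[S [A [B [C lit]]] - [S [A [B [C ( [S [A [B [C lit]]]] )]]] - [S [A [B [C lit]]]]]]

16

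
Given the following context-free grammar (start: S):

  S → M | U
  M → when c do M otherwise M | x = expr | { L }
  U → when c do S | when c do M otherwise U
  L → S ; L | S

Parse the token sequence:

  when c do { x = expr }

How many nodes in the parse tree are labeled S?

[S [U when c do [S [M { [L [S [M x = expr]]] }]]]]

3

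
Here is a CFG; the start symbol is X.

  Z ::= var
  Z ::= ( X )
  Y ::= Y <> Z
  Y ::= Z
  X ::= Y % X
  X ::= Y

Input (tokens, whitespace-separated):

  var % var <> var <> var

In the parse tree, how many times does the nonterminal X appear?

2

[X [Y [Z var]] % [X [Y [Y [Y [Z var]] <> [Z var]] <> [Z var]]]]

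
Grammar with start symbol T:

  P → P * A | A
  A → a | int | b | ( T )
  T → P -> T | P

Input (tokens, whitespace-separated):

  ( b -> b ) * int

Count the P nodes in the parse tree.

[T [P [P [A ( [T [P [A b]] -> [T [P [A b]]]] )]] * [A int]]]

4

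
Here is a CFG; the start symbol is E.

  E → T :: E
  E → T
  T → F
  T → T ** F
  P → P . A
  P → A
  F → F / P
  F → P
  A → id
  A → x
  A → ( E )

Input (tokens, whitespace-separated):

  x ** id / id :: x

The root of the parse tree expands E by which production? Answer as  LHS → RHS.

E → T :: E

[E [T [T [F [P [A x]]]] ** [F [F [P [A id]]] / [P [A id]]]] :: [E [T [F [P [A x]]]]]]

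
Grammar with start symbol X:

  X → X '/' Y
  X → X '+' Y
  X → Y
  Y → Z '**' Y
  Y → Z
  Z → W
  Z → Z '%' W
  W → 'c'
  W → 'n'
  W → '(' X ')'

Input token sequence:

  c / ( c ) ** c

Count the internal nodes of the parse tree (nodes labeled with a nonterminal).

[X [X [Y [Z [W c]]]] / [Y [Z [W ( [X [Y [Z [W c]]]] )]] ** [Y [Z [W c]]]]]

15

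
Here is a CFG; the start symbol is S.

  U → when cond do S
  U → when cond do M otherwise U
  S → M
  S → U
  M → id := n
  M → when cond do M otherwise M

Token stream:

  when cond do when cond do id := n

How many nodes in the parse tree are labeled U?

[S [U when cond do [S [U when cond do [S [M id := n]]]]]]

2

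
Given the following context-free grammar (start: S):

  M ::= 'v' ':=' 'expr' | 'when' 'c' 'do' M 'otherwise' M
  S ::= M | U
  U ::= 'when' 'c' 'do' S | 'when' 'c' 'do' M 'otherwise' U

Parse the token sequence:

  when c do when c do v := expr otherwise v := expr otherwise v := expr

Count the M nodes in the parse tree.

5

[S [M when c do [M when c do [M v := expr] otherwise [M v := expr]] otherwise [M v := expr]]]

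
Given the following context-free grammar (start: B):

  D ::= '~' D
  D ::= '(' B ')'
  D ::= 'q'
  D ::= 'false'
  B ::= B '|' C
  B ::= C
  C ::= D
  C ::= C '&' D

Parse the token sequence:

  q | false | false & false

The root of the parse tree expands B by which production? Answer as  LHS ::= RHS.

[B [B [B [C [D q]]] | [C [D false]]] | [C [C [D false]] & [D false]]]

B ::= B '|' C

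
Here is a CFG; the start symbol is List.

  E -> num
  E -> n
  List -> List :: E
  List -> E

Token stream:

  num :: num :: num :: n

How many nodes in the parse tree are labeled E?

[List [List [List [List [E num]] :: [E num]] :: [E num]] :: [E n]]

4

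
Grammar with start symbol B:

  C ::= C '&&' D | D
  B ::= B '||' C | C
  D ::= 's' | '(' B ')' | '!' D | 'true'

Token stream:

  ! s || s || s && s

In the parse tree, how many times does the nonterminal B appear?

3

[B [B [B [C [D ! [D s]]]] || [C [D s]]] || [C [C [D s]] && [D s]]]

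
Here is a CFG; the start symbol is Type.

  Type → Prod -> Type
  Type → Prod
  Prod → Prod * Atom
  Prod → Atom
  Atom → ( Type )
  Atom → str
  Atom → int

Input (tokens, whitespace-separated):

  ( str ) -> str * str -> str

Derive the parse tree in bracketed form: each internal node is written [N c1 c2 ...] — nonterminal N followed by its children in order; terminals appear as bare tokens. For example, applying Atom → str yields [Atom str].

Type
Prod -> Type
Atom -> Type
( Type ) -> Type
( Prod ) -> Type
( Atom ) -> Type
( str ) -> Type
( str ) -> Prod -> Type
( str ) -> Prod * Atom -> Type
( str ) -> Atom * Atom -> Type
( str ) -> str * Atom -> Type
( str ) -> str * str -> Type
( str ) -> str * str -> Prod
( str ) -> str * str -> Atom
( str ) -> str * str -> str

[Type [Prod [Atom ( [Type [Prod [Atom str]]] )]] -> [Type [Prod [Prod [Atom str]] * [Atom str]] -> [Type [Prod [Atom str]]]]]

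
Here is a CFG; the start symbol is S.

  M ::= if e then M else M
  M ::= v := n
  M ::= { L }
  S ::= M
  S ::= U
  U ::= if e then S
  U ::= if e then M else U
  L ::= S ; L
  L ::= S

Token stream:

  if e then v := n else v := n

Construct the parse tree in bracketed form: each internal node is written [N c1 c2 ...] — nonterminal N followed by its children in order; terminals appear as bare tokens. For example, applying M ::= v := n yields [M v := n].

S
M
if e then M else M
if e then v := n else M
if e then v := n else v := n

[S [M if e then [M v := n] else [M v := n]]]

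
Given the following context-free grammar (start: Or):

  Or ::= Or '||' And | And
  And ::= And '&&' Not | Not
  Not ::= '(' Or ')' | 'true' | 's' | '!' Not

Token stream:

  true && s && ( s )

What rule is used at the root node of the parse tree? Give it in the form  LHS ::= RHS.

Or ::= And

[Or [And [And [And [Not true]] && [Not s]] && [Not ( [Or [And [Not s]]] )]]]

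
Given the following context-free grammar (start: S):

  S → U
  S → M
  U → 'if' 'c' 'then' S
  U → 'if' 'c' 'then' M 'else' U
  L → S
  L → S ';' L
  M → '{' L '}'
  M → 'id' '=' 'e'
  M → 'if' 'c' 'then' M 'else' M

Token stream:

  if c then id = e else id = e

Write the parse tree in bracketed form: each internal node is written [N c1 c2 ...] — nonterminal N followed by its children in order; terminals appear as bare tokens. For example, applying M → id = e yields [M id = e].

S
M
if c then M else M
if c then id = e else M
if c then id = e else id = e

[S [M if c then [M id = e] else [M id = e]]]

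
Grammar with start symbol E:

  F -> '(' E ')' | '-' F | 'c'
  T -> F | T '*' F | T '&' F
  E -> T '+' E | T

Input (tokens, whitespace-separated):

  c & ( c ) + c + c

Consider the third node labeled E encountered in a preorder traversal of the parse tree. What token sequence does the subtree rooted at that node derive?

[E [T [T [F c]] & [F ( [E [T [F c]]] )]] + [E [T [F c]] + [E [T [F c]]]]]

c + c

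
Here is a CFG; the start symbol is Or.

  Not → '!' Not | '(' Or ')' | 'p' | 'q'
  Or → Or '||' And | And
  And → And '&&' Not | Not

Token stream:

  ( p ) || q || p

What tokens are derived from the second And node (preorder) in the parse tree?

p

[Or [Or [Or [And [Not ( [Or [And [Not p]]] )]]] || [And [Not q]]] || [And [Not p]]]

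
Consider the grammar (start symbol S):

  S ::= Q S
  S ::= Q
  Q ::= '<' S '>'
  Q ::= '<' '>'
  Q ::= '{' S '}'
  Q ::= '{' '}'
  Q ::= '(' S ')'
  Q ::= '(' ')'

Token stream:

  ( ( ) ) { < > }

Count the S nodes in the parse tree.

4

[S [Q ( [S [Q ( )]] )] [S [Q { [S [Q < >]] }]]]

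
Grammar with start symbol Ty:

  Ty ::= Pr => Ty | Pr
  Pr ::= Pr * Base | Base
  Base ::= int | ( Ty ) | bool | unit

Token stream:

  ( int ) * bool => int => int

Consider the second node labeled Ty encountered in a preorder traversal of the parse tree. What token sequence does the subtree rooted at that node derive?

int

[Ty [Pr [Pr [Base ( [Ty [Pr [Base int]]] )]] * [Base bool]] => [Ty [Pr [Base int]] => [Ty [Pr [Base int]]]]]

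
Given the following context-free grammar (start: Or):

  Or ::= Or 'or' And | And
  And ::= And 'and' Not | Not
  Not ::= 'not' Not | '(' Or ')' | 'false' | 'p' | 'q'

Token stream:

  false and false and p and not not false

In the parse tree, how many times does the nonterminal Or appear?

1

[Or [And [And [And [And [Not false]] and [Not false]] and [Not p]] and [Not not [Not not [Not false]]]]]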